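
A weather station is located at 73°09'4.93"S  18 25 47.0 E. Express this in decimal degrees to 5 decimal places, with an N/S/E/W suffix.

73.15137° S, 18.42972° E

Lat: 73° + 9/60 + 4.93/3600 = 73 + 0.150000 + 0.001369 = 73.151369
Lon: 18 + 25/60 + 47/3600 = 18.429722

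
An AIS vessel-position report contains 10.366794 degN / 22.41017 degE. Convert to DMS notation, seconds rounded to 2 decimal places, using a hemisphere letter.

10°22′0.46″ N, 22°24′36.61″ E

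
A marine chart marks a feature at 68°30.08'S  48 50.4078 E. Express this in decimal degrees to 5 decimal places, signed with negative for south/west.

Latitude: 68 + 30.08/60 = 68.501333
hemisphere S, so the sign is −
Lon: 50.4078′ = 0.840130°; total 48.840130
E → positive

-68.50133, 48.84013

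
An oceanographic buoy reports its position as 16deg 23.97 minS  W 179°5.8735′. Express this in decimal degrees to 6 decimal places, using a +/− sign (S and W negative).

φ: 16 + 23.97/60 = 16.3995000
S → negative
Longitude: 5.8735′ = 0.097892°; total 179.0978917
W ⇒ negate

-16.399500, -179.097892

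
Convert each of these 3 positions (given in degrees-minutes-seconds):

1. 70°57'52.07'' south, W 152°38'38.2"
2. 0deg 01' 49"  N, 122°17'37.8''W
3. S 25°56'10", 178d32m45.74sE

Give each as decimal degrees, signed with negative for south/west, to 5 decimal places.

Point 1:
  Latitude: 70 + 57/60 + 52.07/3600 = 70.964464
  S → negative
  λ: 38′ + 38.2″ = 38.63667′; 152 + 38.63667/60 = 152.643944
  hemisphere W, so the sign is −
Point 2:
  Latitude: 0 + 1/60 + 49/3600 = 0.030278
  N ⇒ keep positive
  λ: 122 + 17/60 + 37.8/3600 = 122.293833
  hemisphere W, so the sign is −
Point 3:
  Lat: 25° + 56/60 + 10/3600 = 25 + 0.933333 + 0.002778 = 25.936111
  S ⇒ negate
  Longitude: 178° + 32/60 + 45.74/3600 = 178 + 0.533333 + 0.012706 = 178.546039
  E → positive

1. -70.96446, -152.64394
2. 0.03028, -122.29383
3. -25.93611, 178.54604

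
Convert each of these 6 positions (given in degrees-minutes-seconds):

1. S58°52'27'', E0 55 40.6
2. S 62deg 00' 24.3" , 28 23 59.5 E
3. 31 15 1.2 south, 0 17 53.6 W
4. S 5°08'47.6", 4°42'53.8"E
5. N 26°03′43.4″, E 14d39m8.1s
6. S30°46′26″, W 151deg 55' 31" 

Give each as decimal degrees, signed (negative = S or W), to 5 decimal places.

Point 1:
  Lat: 58° + 52/60 + 27/3600 = 58 + 0.866667 + 0.007500 = 58.874167
  S → negative
  Longitude: 0° + 55/60 + 40.6/3600 = 0 + 0.916667 + 0.011278 = 0.927944
  E ⇒ keep positive
Point 2:
  φ: 62 + 0/60 + 24.3/3600 = 62.006750
  S → negative
  λ: 23′ + 59.5″ = 23.99167′; 28 + 23.99167/60 = 28.399861
  E ⇒ keep positive
Point 3:
  Latitude: 31 + 15/60 + 1.2/3600 = 31.250333
  hemisphere S, so the sign is −
  Lon: 0 + 17/60 + 53.6/3600 = 0.298222
  W ⇒ negate
Point 4:
  φ: 8′ + 47.6″ = 8.79333′; 5 + 8.79333/60 = 5.146556
  S → negative
  Lon: 4° + 42/60 + 53.8/3600 = 4 + 0.700000 + 0.014944 = 4.714944
  E ⇒ keep positive
Point 5:
  Latitude: 26 + 3/60 + 43.4/3600 = 26.062056
  N → positive
  Longitude: 14° + 39/60 + 8.1/3600 = 14 + 0.650000 + 0.002250 = 14.652250
  E → positive
Point 6:
  Latitude: 30 + 46/60 + 26/3600 = 30.773889
  S ⇒ negate
  λ: 151° + 55/60 + 31/3600 = 151 + 0.916667 + 0.008611 = 151.925278
  W → negative

1. -58.87417, 0.92794
2. -62.00675, 28.39986
3. -31.25033, -0.29822
4. -5.14656, 4.71494
5. 26.06206, 14.65225
6. -30.77389, -151.92528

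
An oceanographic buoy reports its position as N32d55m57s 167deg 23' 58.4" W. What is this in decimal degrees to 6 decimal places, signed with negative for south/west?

32.932500, -167.399556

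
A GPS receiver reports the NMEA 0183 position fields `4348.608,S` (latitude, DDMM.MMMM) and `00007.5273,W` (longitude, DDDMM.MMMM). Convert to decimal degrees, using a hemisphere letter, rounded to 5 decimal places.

43.81013° S, 0.12546° W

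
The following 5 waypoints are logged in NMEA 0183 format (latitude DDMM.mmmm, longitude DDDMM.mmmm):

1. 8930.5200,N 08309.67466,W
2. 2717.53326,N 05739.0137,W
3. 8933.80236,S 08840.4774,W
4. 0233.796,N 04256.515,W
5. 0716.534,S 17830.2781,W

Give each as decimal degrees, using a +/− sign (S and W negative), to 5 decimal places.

Point 1:
  φ: degrees = first 2 digits = 89, minutes = 30.52; 89 + 30.52/60 = 89.508667
  N → positive
  Lon: degrees = first 3 digits = 83, minutes = 9.67466; 83 + 9.67466/60 = 83.161244
  W → negative
Point 2:
  Latitude: split at 2 digits → 27° and 17.53326′; 27 + 17.53326/60 = 27.292221
  N → positive
  Lon: split at 3 digits → 057° and 39.0137′; 57 + 39.0137/60 = 57.650228
  hemisphere W, so the sign is −
Point 3:
  φ: degrees = first 2 digits = 89, minutes = 33.80236; 89 + 33.80236/60 = 89.563373
  S ⇒ negate
  λ: degrees = first 3 digits = 88, minutes = 40.4774; 88 + 40.4774/60 = 88.674623
  W ⇒ negate
Point 4:
  Latitude: degrees = first 2 digits = 2, minutes = 33.796; 2 + 33.796/60 = 2.563267
  N ⇒ keep positive
  Longitude: split at 3 digits → 042° and 56.515′; 42 + 56.515/60 = 42.941917
  hemisphere W, so the sign is −
Point 5:
  φ: degrees = first 2 digits = 7, minutes = 16.534; 7 + 16.534/60 = 7.275567
  S → negative
  Lon: split at 3 digits → 178° and 30.2781′; 178 + 30.2781/60 = 178.504635
  hemisphere W, so the sign is −

1. 89.50867, -83.16124
2. 27.29222, -57.65023
3. -89.56337, -88.67462
4. 2.56327, -42.94192
5. -7.27557, -178.50464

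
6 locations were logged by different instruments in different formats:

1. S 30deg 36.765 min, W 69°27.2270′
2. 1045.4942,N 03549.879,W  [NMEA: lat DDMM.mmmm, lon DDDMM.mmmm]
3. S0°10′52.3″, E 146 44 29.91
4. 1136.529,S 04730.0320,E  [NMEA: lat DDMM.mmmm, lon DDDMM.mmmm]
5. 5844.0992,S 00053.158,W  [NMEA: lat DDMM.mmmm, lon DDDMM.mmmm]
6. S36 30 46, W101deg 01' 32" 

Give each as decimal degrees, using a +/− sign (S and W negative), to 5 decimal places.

1. -30.61275, -69.45378
2. 10.75824, -35.83132
3. -0.18119, 146.74164
4. -11.60882, 47.50053
5. -58.73499, -0.88597
6. -36.51278, -101.02556

Point 1:
  φ: 30 + 36.765/60 = 30.612750
  S ⇒ negate
  Longitude: 69 + 27.227/60 = 69.453783
  hemisphere W, so the sign is −
Point 2:
  Latitude: split at 2 digits → 10° and 45.4942′; 10 + 45.4942/60 = 10.758237
  N ⇒ keep positive
  Longitude: split at 3 digits → 035° and 49.879′; 35 + 49.879/60 = 35.831317
  W ⇒ negate
Point 3:
  Latitude: 10′ + 52.3″ = 10.87167′; 0 + 10.87167/60 = 0.181194
  S → negative
  Longitude: 146 + 44/60 + 29.91/3600 = 146.741642
  E → positive
Point 4:
  Lat: degrees = first 2 digits = 11, minutes = 36.529; 11 + 36.529/60 = 11.608817
  S → negative
  Longitude: degrees = first 3 digits = 47, minutes = 30.032; 47 + 30.032/60 = 47.500533
  E ⇒ keep positive
Point 5:
  Latitude: split at 2 digits → 58° and 44.0992′; 58 + 44.0992/60 = 58.734987
  S → negative
  Longitude: degrees = first 3 digits = 0, minutes = 53.158; 0 + 53.158/60 = 0.885967
  hemisphere W, so the sign is −
Point 6:
  φ: 36° + 30/60 + 46/3600 = 36 + 0.500000 + 0.012778 = 36.512778
  hemisphere S, so the sign is −
  Longitude: 101° + 1/60 + 32/3600 = 101 + 0.016667 + 0.008889 = 101.025556
  hemisphere W, so the sign is −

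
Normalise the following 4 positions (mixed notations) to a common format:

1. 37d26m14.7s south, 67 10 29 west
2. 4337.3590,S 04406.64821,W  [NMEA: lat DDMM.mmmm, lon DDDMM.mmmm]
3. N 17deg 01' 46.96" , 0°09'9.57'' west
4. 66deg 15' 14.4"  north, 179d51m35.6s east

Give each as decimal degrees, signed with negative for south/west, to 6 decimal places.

1. -37.437417, -67.174722
2. -43.622650, -44.110804
3. 17.029711, -0.152658
4. 66.254000, 179.859889

Point 1:
  Latitude: 26′ + 14.7″ = 26.24500′; 37 + 26.24500/60 = 37.4374167
  S → negative
  Longitude: 67 + 10/60 + 29/3600 = 67.1747222
  W ⇒ negate
Point 2:
  Latitude: degrees = first 2 digits = 43, minutes = 37.359; 43 + 37.359/60 = 43.6226500
  S ⇒ negate
  Lon: degrees = first 3 digits = 44, minutes = 6.64821; 44 + 6.64821/60 = 44.1108035
  W ⇒ negate
Point 3:
  Latitude: 1′ + 46.96″ = 1.78267′; 17 + 1.78267/60 = 17.0297111
  N → positive
  Longitude: 0° + 9/60 + 9.57/3600 = 0 + 0.150000 + 0.002658 = 0.1526583
  W → negative
Point 4:
  Lat: 66° + 15/60 + 14.4/3600 = 66 + 0.250000 + 0.004000 = 66.2540000
  N → positive
  Lon: 51′ + 35.6″ = 51.59333′; 179 + 51.59333/60 = 179.8598889
  E → positive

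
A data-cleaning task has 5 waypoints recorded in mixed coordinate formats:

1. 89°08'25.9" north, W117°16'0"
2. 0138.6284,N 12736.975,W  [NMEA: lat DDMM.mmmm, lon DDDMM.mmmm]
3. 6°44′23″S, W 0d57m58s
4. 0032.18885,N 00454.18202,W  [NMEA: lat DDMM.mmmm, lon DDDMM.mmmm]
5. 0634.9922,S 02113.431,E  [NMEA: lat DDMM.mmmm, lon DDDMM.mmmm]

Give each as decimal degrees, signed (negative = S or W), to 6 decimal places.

Point 1:
  Latitude: 8′ + 25.9″ = 8.43167′; 89 + 8.43167/60 = 89.1405278
  N ⇒ keep positive
  Lon: 117 + 16/60 + 0/3600 = 117.2666667
  hemisphere W, so the sign is −
Point 2:
  Latitude: split at 2 digits → 01° and 38.6284′; 1 + 38.6284/60 = 1.6438067
  N ⇒ keep positive
  Lon: split at 3 digits → 127° and 36.975′; 127 + 36.975/60 = 127.6162500
  W ⇒ negate
Point 3:
  Lat: 44′ + 23″ = 44.38333′; 6 + 44.38333/60 = 6.7397222
  hemisphere S, so the sign is −
  λ: 0 + 57/60 + 58/3600 = 0.9661111
  W → negative
Point 4:
  Lat: split at 2 digits → 00° and 32.18885′; 0 + 32.18885/60 = 0.5364808
  N → positive
  λ: split at 3 digits → 004° and 54.18202′; 4 + 54.18202/60 = 4.9030337
  W ⇒ negate
Point 5:
  φ: split at 2 digits → 06° and 34.9922′; 6 + 34.9922/60 = 6.5832033
  S → negative
  λ: split at 3 digits → 021° and 13.431′; 21 + 13.431/60 = 21.2238500
  E ⇒ keep positive

1. 89.140528, -117.266667
2. 1.643807, -127.616250
3. -6.739722, -0.966111
4. 0.536481, -4.903034
5. -6.583203, 21.223850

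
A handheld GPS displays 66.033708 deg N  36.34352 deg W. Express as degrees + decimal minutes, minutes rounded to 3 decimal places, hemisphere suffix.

66° 2.022′ N, 36° 20.611′ W

Latitude: minutes = (66.033708 − 66) × 60 = 2.02248
Longitude: minutes = (36.343520 − 36) × 60 = 20.61120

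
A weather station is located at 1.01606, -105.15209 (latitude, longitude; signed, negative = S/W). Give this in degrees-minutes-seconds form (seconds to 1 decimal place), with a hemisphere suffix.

Lat: whole degrees 1; 0.96360′ → 0′ and 57.816″
Longitude is negative → W; |value| = 105.152090
Lon: whole degrees 105; 9.12540′ → 9′ and 7.524″

1°00′57.8″ N, 105°09′7.5″ W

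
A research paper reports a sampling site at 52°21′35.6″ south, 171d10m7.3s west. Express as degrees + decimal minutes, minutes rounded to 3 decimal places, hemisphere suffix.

Latitude: seconds/60 = 0.59333; minutes = 21 + 0.59333 = 21.59333
Longitude: 10 + 7.3/60 = 10.12167′

52° 21.593′ S, 171° 10.122′ W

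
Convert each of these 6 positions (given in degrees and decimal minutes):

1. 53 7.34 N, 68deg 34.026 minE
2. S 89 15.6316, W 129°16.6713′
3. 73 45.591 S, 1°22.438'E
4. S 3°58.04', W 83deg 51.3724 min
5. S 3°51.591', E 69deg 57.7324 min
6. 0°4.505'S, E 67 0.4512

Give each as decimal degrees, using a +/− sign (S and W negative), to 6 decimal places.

1. 53.122333, 68.567100
2. -89.260527, -129.277855
3. -73.759850, 1.373967
4. -3.967333, -83.856207
5. -3.859850, 69.962207
6. -0.075083, 67.007520

Point 1:
  Latitude: 53 + 7.34/60 = 53.1223333
  N ⇒ keep positive
  Longitude: 34.026′ = 0.567100°; total 68.5671000
  E ⇒ keep positive
Point 2:
  Latitude: 89 + 15.6316/60 = 89.2605267
  hemisphere S, so the sign is −
  Lon: 129 + 16.6713/60 = 129.2778550
  hemisphere W, so the sign is −
Point 3:
  Lat: 45.591′ = 0.759850°; total 73.7598500
  S ⇒ negate
  Longitude: 1 + 22.438/60 = 1.3739667
  E ⇒ keep positive
Point 4:
  Latitude: 58.04′ = 0.967333°; total 3.9673333
  hemisphere S, so the sign is −
  Lon: 51.3724′ = 0.856207°; total 83.8562067
  W → negative
Point 5:
  Lat: 3 + 51.591/60 = 3.8598500
  hemisphere S, so the sign is −
  Longitude: 69 + 57.7324/60 = 69.9622067
  E → positive
Point 6:
  φ: 4.505′ = 0.075083°; total 0.0750833
  hemisphere S, so the sign is −
  Longitude: 67 + 0.4512/60 = 67.0075200
  E ⇒ keep positive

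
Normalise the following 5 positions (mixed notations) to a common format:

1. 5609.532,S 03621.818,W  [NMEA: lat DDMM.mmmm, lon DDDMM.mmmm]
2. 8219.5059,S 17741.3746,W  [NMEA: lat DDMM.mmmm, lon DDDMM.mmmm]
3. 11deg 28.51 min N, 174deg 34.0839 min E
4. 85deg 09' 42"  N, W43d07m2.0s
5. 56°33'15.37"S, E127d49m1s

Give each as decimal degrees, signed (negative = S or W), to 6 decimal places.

Point 1:
  Latitude: degrees = first 2 digits = 56, minutes = 9.532; 56 + 9.532/60 = 56.1588667
  hemisphere S, so the sign is −
  Lon: split at 3 digits → 036° and 21.818′; 36 + 21.818/60 = 36.3636333
  W ⇒ negate
Point 2:
  Lat: degrees = first 2 digits = 82, minutes = 19.5059; 82 + 19.5059/60 = 82.3250983
  hemisphere S, so the sign is −
  λ: split at 3 digits → 177° and 41.3746′; 177 + 41.3746/60 = 177.6895767
  W ⇒ negate
Point 3:
  φ: 11 + 28.51/60 = 11.4751667
  N ⇒ keep positive
  Longitude: 174 + 34.0839/60 = 174.5680650
  E ⇒ keep positive
Point 4:
  Latitude: 85 + 9/60 + 42/3600 = 85.1616667
  N → positive
  Lon: 43° + 7/60 + 2/3600 = 43 + 0.116667 + 0.000556 = 43.1172222
  W ⇒ negate
Point 5:
  Lat: 56° + 33/60 + 15.37/3600 = 56 + 0.550000 + 0.004269 = 56.5542694
  hemisphere S, so the sign is −
  Lon: 127 + 49/60 + 1/3600 = 127.8169444
  E ⇒ keep positive

1. -56.158867, -36.363633
2. -82.325098, -177.689577
3. 11.475167, 174.568065
4. 85.161667, -43.117222
5. -56.554269, 127.816944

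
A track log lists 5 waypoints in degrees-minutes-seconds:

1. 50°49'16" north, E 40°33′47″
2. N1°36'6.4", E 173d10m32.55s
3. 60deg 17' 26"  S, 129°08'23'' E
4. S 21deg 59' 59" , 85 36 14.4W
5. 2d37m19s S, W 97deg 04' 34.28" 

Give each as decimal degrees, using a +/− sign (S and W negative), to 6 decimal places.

1. 50.821111, 40.563056
2. 1.601778, 173.175708
3. -60.290556, 129.139722
4. -21.999722, -85.604000
5. -2.621944, -97.076189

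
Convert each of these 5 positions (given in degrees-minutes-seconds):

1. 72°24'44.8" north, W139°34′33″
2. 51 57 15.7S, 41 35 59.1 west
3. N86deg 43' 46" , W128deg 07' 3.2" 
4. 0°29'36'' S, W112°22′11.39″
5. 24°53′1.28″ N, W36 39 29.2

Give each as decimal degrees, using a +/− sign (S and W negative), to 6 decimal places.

1. 72.412444, -139.575833
2. -51.954361, -41.599750
3. 86.729444, -128.117556
4. -0.493333, -112.369831
5. 24.883689, -36.658111

Point 1:
  Lat: 72 + 24/60 + 44.8/3600 = 72.4124444
  N ⇒ keep positive
  Longitude: 139° + 34/60 + 33/3600 = 139 + 0.566667 + 0.009167 = 139.5758333
  hemisphere W, so the sign is −
Point 2:
  φ: 57′ + 15.7″ = 57.26167′; 51 + 57.26167/60 = 51.9543611
  hemisphere S, so the sign is −
  Lon: 41 + 35/60 + 59.1/3600 = 41.5997500
  W ⇒ negate
Point 3:
  Lat: 86 + 43/60 + 46/3600 = 86.7294444
  N ⇒ keep positive
  Longitude: 128° + 7/60 + 3.2/3600 = 128 + 0.116667 + 0.000889 = 128.1175556
  W ⇒ negate
Point 4:
  φ: 0° + 29/60 + 36/3600 = 0 + 0.483333 + 0.010000 = 0.4933333
  S → negative
  Longitude: 112 + 22/60 + 11.39/3600 = 112.3698306
  W ⇒ negate
Point 5:
  Latitude: 24 + 53/60 + 1.28/3600 = 24.8836889
  N ⇒ keep positive
  Longitude: 39′ + 29.2″ = 39.48667′; 36 + 39.48667/60 = 36.6581111
  hemisphere W, so the sign is −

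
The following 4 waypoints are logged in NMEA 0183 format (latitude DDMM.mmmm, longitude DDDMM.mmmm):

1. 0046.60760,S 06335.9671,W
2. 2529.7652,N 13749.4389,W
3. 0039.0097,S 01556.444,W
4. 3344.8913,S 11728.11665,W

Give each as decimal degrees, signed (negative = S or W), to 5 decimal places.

1. -0.77679, -63.59945
2. 25.49609, -137.82398
3. -0.65016, -15.94073
4. -33.74819, -117.46861

Point 1:
  Latitude: split at 2 digits → 00° and 46.6076′; 0 + 46.6076/60 = 0.776793
  S → negative
  λ: degrees = first 3 digits = 63, minutes = 35.9671; 63 + 35.9671/60 = 63.599452
  W ⇒ negate
Point 2:
  φ: degrees = first 2 digits = 25, minutes = 29.7652; 25 + 29.7652/60 = 25.496087
  N ⇒ keep positive
  Lon: degrees = first 3 digits = 137, minutes = 49.4389; 137 + 49.4389/60 = 137.823982
  W → negative
Point 3:
  Lat: degrees = first 2 digits = 0, minutes = 39.0097; 0 + 39.0097/60 = 0.650162
  hemisphere S, so the sign is −
  Longitude: degrees = first 3 digits = 15, minutes = 56.444; 15 + 56.444/60 = 15.940733
  W → negative
Point 4:
  Latitude: split at 2 digits → 33° and 44.8913′; 33 + 44.8913/60 = 33.748188
  hemisphere S, so the sign is −
  λ: degrees = first 3 digits = 117, minutes = 28.11665; 117 + 28.11665/60 = 117.468611
  hemisphere W, so the sign is −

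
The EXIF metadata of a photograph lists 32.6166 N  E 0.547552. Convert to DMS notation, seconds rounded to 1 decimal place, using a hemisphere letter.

Latitude: 0.616600 × 60 = 36.99600′ → 36′, remainder × 60 = 59.760″
Lon: 0.547552 × 60 = 32.85312′ → 32′, remainder × 60 = 51.187″

32°36′59.8″ N, 0°32′51.2″ E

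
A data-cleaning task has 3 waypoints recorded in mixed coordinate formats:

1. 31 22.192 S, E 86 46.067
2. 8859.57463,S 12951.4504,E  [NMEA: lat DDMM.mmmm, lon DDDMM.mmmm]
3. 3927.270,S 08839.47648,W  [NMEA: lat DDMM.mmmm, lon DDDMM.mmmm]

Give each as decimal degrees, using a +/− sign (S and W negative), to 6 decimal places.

Point 1:
  φ: 31 + 22.192/60 = 31.3698667
  hemisphere S, so the sign is −
  Lon: 46.067′ = 0.767783°; total 86.7677833
  E → positive
Point 2:
  Lat: split at 2 digits → 88° and 59.57463′; 88 + 59.57463/60 = 88.9929105
  hemisphere S, so the sign is −
  λ: split at 3 digits → 129° and 51.4504′; 129 + 51.4504/60 = 129.8575067
  E → positive
Point 3:
  Latitude: split at 2 digits → 39° and 27.27′; 39 + 27.27/60 = 39.4545000
  S → negative
  Longitude: degrees = first 3 digits = 88, minutes = 39.47648; 88 + 39.47648/60 = 88.6579413
  W ⇒ negate

1. -31.369867, 86.767783
2. -88.992911, 129.857507
3. -39.454500, -88.657941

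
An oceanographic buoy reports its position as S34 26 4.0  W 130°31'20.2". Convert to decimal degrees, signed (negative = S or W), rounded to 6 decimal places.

-34.434444, -130.522278

Latitude: 34 + 26/60 + 4/3600 = 34.4344444
S ⇒ negate
Longitude: 31′ + 20.2″ = 31.33667′; 130 + 31.33667/60 = 130.5222778
hemisphere W, so the sign is −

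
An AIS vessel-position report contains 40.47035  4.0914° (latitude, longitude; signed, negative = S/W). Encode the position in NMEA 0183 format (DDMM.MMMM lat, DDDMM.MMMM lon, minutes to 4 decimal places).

Latitude: fractional part 0.470350 → 28.221000 minutes
λ: fractional part 0.091400 → 5.484000 minutes

4028.2210,N / 00405.4840,E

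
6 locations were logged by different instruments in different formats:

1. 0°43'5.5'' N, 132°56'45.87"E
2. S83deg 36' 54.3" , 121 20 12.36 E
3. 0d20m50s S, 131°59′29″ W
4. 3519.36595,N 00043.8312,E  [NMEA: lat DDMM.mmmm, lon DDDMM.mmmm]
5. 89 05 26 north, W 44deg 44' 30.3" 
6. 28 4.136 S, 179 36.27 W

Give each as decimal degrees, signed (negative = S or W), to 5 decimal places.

1. 0.71819, 132.94608
2. -83.61508, 121.33677
3. -0.34722, -131.99139
4. 35.32277, 0.73052
5. 89.09056, -44.74175
6. -28.06893, -179.60450

Point 1:
  φ: 0° + 43/60 + 5.5/3600 = 0 + 0.716667 + 0.001528 = 0.718194
  N ⇒ keep positive
  Lon: 132 + 56/60 + 45.87/3600 = 132.946075
  E ⇒ keep positive
Point 2:
  Lat: 83° + 36/60 + 54.3/3600 = 83 + 0.600000 + 0.015083 = 83.615083
  S → negative
  Longitude: 20′ + 12.36″ = 20.20600′; 121 + 20.20600/60 = 121.336767
  E ⇒ keep positive
Point 3:
  Latitude: 20′ + 50″ = 20.83333′; 0 + 20.83333/60 = 0.347222
  S ⇒ negate
  Lon: 59′ + 29″ = 59.48333′; 131 + 59.48333/60 = 131.991389
  W → negative
Point 4:
  Latitude: split at 2 digits → 35° and 19.36595′; 35 + 19.36595/60 = 35.322766
  N → positive
  Longitude: degrees = first 3 digits = 0, minutes = 43.8312; 0 + 43.8312/60 = 0.730520
  E → positive
Point 5:
  Latitude: 89 + 5/60 + 26/3600 = 89.090556
  N ⇒ keep positive
  λ: 44° + 44/60 + 30.3/3600 = 44 + 0.733333 + 0.008417 = 44.741750
  W ⇒ negate
Point 6:
  Lat: 4.136′ = 0.068933°; total 28.068933
  S → negative
  Lon: 179 + 36.27/60 = 179.604500
  hemisphere W, so the sign is −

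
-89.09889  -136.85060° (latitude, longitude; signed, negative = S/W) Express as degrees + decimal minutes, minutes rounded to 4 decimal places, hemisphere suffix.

89° 5.9334′ S, 136° 51.0360′ W

Latitude is negative → S; |value| = 89.098890
Latitude: 89° + 0.098890 × 60 = 89° 5.933400′
Longitude is negative → W; |value| = 136.850600
Longitude: 136° + 0.850600 × 60 = 136° 51.036000′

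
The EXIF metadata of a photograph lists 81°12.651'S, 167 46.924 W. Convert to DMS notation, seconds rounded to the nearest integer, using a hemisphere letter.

Latitude: 12.65100′ → 12′ and 0.65100 × 60 = 39.06″
Lon: fractional minutes 0.92400 × 60 = 55.44″

81°12′39″ S, 167°46′55″ W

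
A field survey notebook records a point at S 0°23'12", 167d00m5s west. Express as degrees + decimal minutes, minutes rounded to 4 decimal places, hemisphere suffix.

Lat: 23 + 12/60 = 23.200000′
Lon: seconds/60 = 0.08333; minutes = 0 + 0.08333 = 0.083333

0° 23.2000′ S, 167° 0.0833′ W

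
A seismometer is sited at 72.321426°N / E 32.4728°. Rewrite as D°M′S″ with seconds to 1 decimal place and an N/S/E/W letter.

φ: 0.321426 × 60 = 19.28556′ → 19′, remainder × 60 = 17.134″
Lon: whole degrees 32; 28.36800′ → 28′ and 22.080″

72°19′17.1″ N, 32°28′22.1″ E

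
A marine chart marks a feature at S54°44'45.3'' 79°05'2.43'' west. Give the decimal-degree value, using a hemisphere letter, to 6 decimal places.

54.745917° S, 79.084008° W

Latitude: 54° + 44/60 + 45.3/3600 = 54 + 0.733333 + 0.012583 = 54.7459167
Longitude: 79° + 5/60 + 2.43/3600 = 79 + 0.083333 + 0.000675 = 79.0840083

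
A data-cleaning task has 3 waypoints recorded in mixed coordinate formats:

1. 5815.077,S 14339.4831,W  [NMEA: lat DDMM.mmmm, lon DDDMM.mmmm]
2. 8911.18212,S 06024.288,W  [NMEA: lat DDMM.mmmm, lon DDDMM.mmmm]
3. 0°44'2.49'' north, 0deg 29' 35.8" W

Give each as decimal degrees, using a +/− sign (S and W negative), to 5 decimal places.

1. -58.25128, -143.65805
2. -89.18637, -60.40480
3. 0.73403, -0.49328

Point 1:
  Latitude: split at 2 digits → 58° and 15.077′; 58 + 15.077/60 = 58.251283
  S → negative
  Lon: split at 3 digits → 143° and 39.4831′; 143 + 39.4831/60 = 143.658052
  W → negative
Point 2:
  Lat: degrees = first 2 digits = 89, minutes = 11.18212; 89 + 11.18212/60 = 89.186369
  hemisphere S, so the sign is −
  Longitude: split at 3 digits → 060° and 24.288′; 60 + 24.288/60 = 60.404800
  hemisphere W, so the sign is −
Point 3:
  Lat: 0 + 44/60 + 2.49/3600 = 0.734025
  N → positive
  Lon: 0° + 29/60 + 35.8/3600 = 0 + 0.483333 + 0.009944 = 0.493278
  hemisphere W, so the sign is −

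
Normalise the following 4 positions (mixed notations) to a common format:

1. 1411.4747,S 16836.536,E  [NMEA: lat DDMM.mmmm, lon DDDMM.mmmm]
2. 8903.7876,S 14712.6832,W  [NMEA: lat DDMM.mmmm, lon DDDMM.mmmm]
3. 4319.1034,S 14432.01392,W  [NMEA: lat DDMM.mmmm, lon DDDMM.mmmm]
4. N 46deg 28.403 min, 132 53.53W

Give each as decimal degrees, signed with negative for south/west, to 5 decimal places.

Point 1:
  Lat: split at 2 digits → 14° and 11.4747′; 14 + 11.4747/60 = 14.191245
  hemisphere S, so the sign is −
  Longitude: degrees = first 3 digits = 168, minutes = 36.536; 168 + 36.536/60 = 168.608933
  E → positive
Point 2:
  Latitude: degrees = first 2 digits = 89, minutes = 3.7876; 89 + 3.7876/60 = 89.063127
  S ⇒ negate
  Lon: degrees = first 3 digits = 147, minutes = 12.6832; 147 + 12.6832/60 = 147.211387
  W → negative
Point 3:
  Lat: degrees = first 2 digits = 43, minutes = 19.1034; 43 + 19.1034/60 = 43.318390
  S ⇒ negate
  Longitude: degrees = first 3 digits = 144, minutes = 32.01392; 144 + 32.01392/60 = 144.533565
  W ⇒ negate
Point 4:
  Latitude: 28.403′ = 0.473383°; total 46.473383
  N ⇒ keep positive
  λ: 132 + 53.53/60 = 132.892167
  hemisphere W, so the sign is −

1. -14.19125, 168.60893
2. -89.06313, -147.21139
3. -43.31839, -144.53357
4. 46.47338, -132.89217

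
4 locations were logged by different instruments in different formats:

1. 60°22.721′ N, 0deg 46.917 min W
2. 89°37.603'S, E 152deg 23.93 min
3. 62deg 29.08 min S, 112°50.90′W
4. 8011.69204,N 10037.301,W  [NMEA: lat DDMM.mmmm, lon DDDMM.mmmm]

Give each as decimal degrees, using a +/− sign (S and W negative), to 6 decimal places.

1. 60.378683, -0.781950
2. -89.626717, 152.398833
3. -62.484667, -112.848333
4. 80.194867, -100.621683

Point 1:
  Lat: 22.721′ = 0.378683°; total 60.3786833
  N ⇒ keep positive
  Lon: 46.917′ = 0.781950°; total 0.7819500
  hemisphere W, so the sign is −
Point 2:
  Latitude: 37.603′ = 0.626717°; total 89.6267167
  S → negative
  λ: 152 + 23.93/60 = 152.3988333
  E → positive
Point 3:
  Latitude: 62 + 29.08/60 = 62.4846667
  S ⇒ negate
  Longitude: 50.9′ = 0.848333°; total 112.8483333
  hemisphere W, so the sign is −
Point 4:
  φ: degrees = first 2 digits = 80, minutes = 11.69204; 80 + 11.69204/60 = 80.1948673
  N → positive
  Lon: split at 3 digits → 100° and 37.301′; 100 + 37.301/60 = 100.6216833
  hemisphere W, so the sign is −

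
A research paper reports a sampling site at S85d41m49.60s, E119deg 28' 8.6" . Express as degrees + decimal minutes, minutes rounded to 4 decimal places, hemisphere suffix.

85° 41.8267′ S, 119° 28.1433′ E

Latitude: seconds/60 = 0.82667; minutes = 41 + 0.82667 = 41.826667
Lon: seconds/60 = 0.14333; minutes = 28 + 0.14333 = 28.143333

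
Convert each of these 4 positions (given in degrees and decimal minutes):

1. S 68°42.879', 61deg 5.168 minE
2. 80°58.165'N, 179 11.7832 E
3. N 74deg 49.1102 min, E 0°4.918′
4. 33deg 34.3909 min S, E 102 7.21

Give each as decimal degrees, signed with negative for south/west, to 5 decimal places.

1. -68.71465, 61.08613
2. 80.96942, 179.19639
3. 74.81850, 0.08197
4. -33.57318, 102.12017

Point 1:
  Lat: 68 + 42.879/60 = 68.714650
  S ⇒ negate
  Longitude: 5.168′ = 0.086133°; total 61.086133
  E ⇒ keep positive
Point 2:
  φ: 80 + 58.165/60 = 80.969417
  N → positive
  λ: 11.7832′ = 0.196387°; total 179.196387
  E ⇒ keep positive
Point 3:
  Latitude: 49.1102′ = 0.818503°; total 74.818503
  N ⇒ keep positive
  Lon: 4.918′ = 0.081967°; total 0.081967
  E → positive
Point 4:
  Latitude: 33 + 34.3909/60 = 33.573182
  S ⇒ negate
  Lon: 102 + 7.21/60 = 102.120167
  E → positive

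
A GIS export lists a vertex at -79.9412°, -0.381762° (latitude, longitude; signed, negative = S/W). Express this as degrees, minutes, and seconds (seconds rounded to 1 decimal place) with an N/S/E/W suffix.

79°56′28.3″ S, 0°22′54.3″ W

Latitude is negative → S; |value| = 79.941200
Latitude: 0.941200 × 60 = 56.47200′ → 56′, remainder × 60 = 28.320″
Longitude is negative → W; |value| = 0.381762
λ: 0.381762 × 60 = 22.90572′ → 22′, remainder × 60 = 54.343″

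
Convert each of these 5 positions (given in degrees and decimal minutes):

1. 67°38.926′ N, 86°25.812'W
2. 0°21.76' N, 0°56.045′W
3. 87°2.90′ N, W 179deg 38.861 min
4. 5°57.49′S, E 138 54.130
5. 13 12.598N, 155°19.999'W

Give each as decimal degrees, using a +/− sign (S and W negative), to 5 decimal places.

1. 67.64877, -86.43020
2. 0.36267, -0.93408
3. 87.04833, -179.64768
4. -5.95817, 138.90217
5. 13.20997, -155.33332

Point 1:
  Lat: 38.926′ = 0.648767°; total 67.648767
  N ⇒ keep positive
  λ: 25.812′ = 0.430200°; total 86.430200
  W ⇒ negate
Point 2:
  Lat: 0 + 21.76/60 = 0.362667
  N ⇒ keep positive
  λ: 56.045′ = 0.934083°; total 0.934083
  hemisphere W, so the sign is −
Point 3:
  φ: 87 + 2.9/60 = 87.048333
  N ⇒ keep positive
  λ: 38.861′ = 0.647683°; total 179.647683
  hemisphere W, so the sign is −
Point 4:
  Lat: 5 + 57.49/60 = 5.958167
  hemisphere S, so the sign is −
  Longitude: 54.13′ = 0.902167°; total 138.902167
  E → positive
Point 5:
  Lat: 12.598′ = 0.209967°; total 13.209967
  N ⇒ keep positive
  Longitude: 155 + 19.999/60 = 155.333317
  hemisphere W, so the sign is −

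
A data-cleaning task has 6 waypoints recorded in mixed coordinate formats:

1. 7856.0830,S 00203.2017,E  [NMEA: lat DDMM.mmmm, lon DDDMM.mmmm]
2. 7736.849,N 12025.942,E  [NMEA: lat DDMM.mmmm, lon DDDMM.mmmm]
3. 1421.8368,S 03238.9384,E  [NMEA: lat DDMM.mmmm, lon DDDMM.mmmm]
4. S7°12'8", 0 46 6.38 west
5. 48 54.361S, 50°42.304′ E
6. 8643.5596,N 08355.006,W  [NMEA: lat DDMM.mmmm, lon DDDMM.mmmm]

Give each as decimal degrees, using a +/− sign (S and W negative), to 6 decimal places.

1. -78.934717, 2.053362
2. 77.614150, 120.432367
3. -14.363947, 32.648973
4. -7.202222, -0.768439
5. -48.906017, 50.705067
6. 86.725993, -83.916767

Point 1:
  Lat: degrees = first 2 digits = 78, minutes = 56.083; 78 + 56.083/60 = 78.9347167
  hemisphere S, so the sign is −
  Lon: split at 3 digits → 002° and 3.2017′; 2 + 3.2017/60 = 2.0533617
  E → positive
Point 2:
  Lat: degrees = first 2 digits = 77, minutes = 36.849; 77 + 36.849/60 = 77.6141500
  N ⇒ keep positive
  λ: degrees = first 3 digits = 120, minutes = 25.942; 120 + 25.942/60 = 120.4323667
  E ⇒ keep positive
Point 3:
  Lat: split at 2 digits → 14° and 21.8368′; 14 + 21.8368/60 = 14.3639467
  S ⇒ negate
  Lon: split at 3 digits → 032° and 38.9384′; 32 + 38.9384/60 = 32.6489733
  E → positive
Point 4:
  Lat: 7 + 12/60 + 8/3600 = 7.2022222
  S ⇒ negate
  λ: 0 + 46/60 + 6.38/3600 = 0.7684389
  hemisphere W, so the sign is −
Point 5:
  φ: 48 + 54.361/60 = 48.9060167
  S → negative
  Lon: 50 + 42.304/60 = 50.7050667
  E ⇒ keep positive
Point 6:
  φ: split at 2 digits → 86° and 43.5596′; 86 + 43.5596/60 = 86.7259933
  N → positive
  Lon: degrees = first 3 digits = 83, minutes = 55.006; 83 + 55.006/60 = 83.9167667
  hemisphere W, so the sign is −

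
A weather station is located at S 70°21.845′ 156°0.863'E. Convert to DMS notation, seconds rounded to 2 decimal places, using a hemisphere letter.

70°21′50.70″ S, 156°00′51.78″ E

Lat: fractional minutes 0.84500 × 60 = 50.7000″
Longitude: fractional minutes 0.86300 × 60 = 51.7800″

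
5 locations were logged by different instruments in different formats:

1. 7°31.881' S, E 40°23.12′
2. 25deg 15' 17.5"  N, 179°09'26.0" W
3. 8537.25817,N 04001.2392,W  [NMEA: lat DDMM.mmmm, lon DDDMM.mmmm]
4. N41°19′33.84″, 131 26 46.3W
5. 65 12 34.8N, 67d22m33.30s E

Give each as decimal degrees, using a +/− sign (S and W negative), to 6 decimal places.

1. -7.531350, 40.385333
2. 25.254861, -179.157222
3. 85.620970, -40.020653
4. 41.326067, -131.446194
5. 65.209667, 67.375917

Point 1:
  φ: 7 + 31.881/60 = 7.5313500
  S ⇒ negate
  λ: 40 + 23.12/60 = 40.3853333
  E ⇒ keep positive
Point 2:
  Lat: 15′ + 17.5″ = 15.29167′; 25 + 15.29167/60 = 25.2548611
  N → positive
  λ: 179 + 9/60 + 26/3600 = 179.1572222
  W → negative
Point 3:
  Latitude: degrees = first 2 digits = 85, minutes = 37.25817; 85 + 37.25817/60 = 85.6209695
  N ⇒ keep positive
  λ: split at 3 digits → 040° and 1.2392′; 40 + 1.2392/60 = 40.0206533
  W → negative
Point 4:
  Latitude: 41° + 19/60 + 33.84/3600 = 41 + 0.316667 + 0.009400 = 41.3260667
  N ⇒ keep positive
  Longitude: 131° + 26/60 + 46.3/3600 = 131 + 0.433333 + 0.012861 = 131.4461944
  W → negative
Point 5:
  Latitude: 65° + 12/60 + 34.8/3600 = 65 + 0.200000 + 0.009667 = 65.2096667
  N → positive
  Lon: 22′ + 33.3″ = 22.55500′; 67 + 22.55500/60 = 67.3759167
  E → positive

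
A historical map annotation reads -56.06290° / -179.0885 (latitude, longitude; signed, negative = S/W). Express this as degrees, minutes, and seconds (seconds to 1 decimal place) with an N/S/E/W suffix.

Latitude is negative → S; |value| = 56.062900
Lat: whole degrees 56; 3.77400′ → 3′ and 46.440″
Longitude is negative → W; |value| = 179.088500
λ: whole degrees 179; 5.31000′ → 5′ and 18.600″

56°03′46.4″ S, 179°05′18.6″ W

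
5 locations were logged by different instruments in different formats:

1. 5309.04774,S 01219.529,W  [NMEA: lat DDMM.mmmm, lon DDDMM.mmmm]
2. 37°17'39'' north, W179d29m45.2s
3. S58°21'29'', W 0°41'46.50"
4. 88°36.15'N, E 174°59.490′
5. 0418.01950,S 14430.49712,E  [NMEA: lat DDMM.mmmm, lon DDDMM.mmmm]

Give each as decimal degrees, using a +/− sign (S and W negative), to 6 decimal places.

1. -53.150796, -12.325483
2. 37.294167, -179.495889
3. -58.358056, -0.696250
4. 88.602500, 174.991500
5. -4.300325, 144.508285

Point 1:
  Latitude: split at 2 digits → 53° and 9.04774′; 53 + 9.04774/60 = 53.1507957
  S ⇒ negate
  λ: degrees = first 3 digits = 12, minutes = 19.529; 12 + 19.529/60 = 12.3254833
  W ⇒ negate
Point 2:
  φ: 37° + 17/60 + 39/3600 = 37 + 0.283333 + 0.010833 = 37.2941667
  N → positive
  Lon: 179 + 29/60 + 45.2/3600 = 179.4958889
  W ⇒ negate
Point 3:
  Latitude: 21′ + 29″ = 21.48333′; 58 + 21.48333/60 = 58.3580556
  hemisphere S, so the sign is −
  λ: 41′ + 46.5″ = 41.77500′; 0 + 41.77500/60 = 0.6962500
  W → negative
Point 4:
  Lat: 36.15′ = 0.602500°; total 88.6025000
  N ⇒ keep positive
  Lon: 174 + 59.49/60 = 174.9915000
  E ⇒ keep positive
Point 5:
  Lat: degrees = first 2 digits = 4, minutes = 18.0195; 4 + 18.0195/60 = 4.3003250
  hemisphere S, so the sign is −
  Longitude: degrees = first 3 digits = 144, minutes = 30.49712; 144 + 30.49712/60 = 144.5082853
  E → positive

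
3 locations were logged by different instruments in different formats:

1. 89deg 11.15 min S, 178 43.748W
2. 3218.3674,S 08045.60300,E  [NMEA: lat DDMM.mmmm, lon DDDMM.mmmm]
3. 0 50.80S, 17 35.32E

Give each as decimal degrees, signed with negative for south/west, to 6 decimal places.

1. -89.185833, -178.729133
2. -32.306123, 80.760050
3. -0.846667, 17.588667

Point 1:
  φ: 11.15′ = 0.185833°; total 89.1858333
  hemisphere S, so the sign is −
  Longitude: 178 + 43.748/60 = 178.7291333
  W ⇒ negate
Point 2:
  Lat: split at 2 digits → 32° and 18.3674′; 32 + 18.3674/60 = 32.3061233
  S ⇒ negate
  Longitude: split at 3 digits → 080° and 45.603′; 80 + 45.603/60 = 80.7600500
  E → positive
Point 3:
  Latitude: 50.8′ = 0.846667°; total 0.8466667
  hemisphere S, so the sign is −
  Longitude: 17 + 35.32/60 = 17.5886667
  E → positive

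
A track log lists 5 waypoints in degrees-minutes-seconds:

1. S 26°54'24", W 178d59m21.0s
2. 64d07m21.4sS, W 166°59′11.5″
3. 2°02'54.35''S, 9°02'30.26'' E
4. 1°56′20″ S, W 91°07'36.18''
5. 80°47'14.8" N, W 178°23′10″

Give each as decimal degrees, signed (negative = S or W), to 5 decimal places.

1. -26.90667, -178.98917
2. -64.12261, -166.98653
3. -2.04843, 9.04174
4. -1.93889, -91.12672
5. 80.78744, -178.38611

Point 1:
  Lat: 26 + 54/60 + 24/3600 = 26.906667
  S ⇒ negate
  Lon: 178° + 59/60 + 21/3600 = 178 + 0.983333 + 0.005833 = 178.989167
  W ⇒ negate
Point 2:
  Lat: 64° + 7/60 + 21.4/3600 = 64 + 0.116667 + 0.005944 = 64.122611
  S ⇒ negate
  Lon: 166° + 59/60 + 11.5/3600 = 166 + 0.983333 + 0.003194 = 166.986528
  W ⇒ negate
Point 3:
  Latitude: 2 + 2/60 + 54.35/3600 = 2.048431
  S → negative
  λ: 9° + 2/60 + 30.26/3600 = 9 + 0.033333 + 0.008406 = 9.041739
  E → positive
Point 4:
  φ: 1 + 56/60 + 20/3600 = 1.938889
  S → negative
  Lon: 91 + 7/60 + 36.18/3600 = 91.126717
  hemisphere W, so the sign is −
Point 5:
  Lat: 47′ + 14.8″ = 47.24667′; 80 + 47.24667/60 = 80.787444
  N ⇒ keep positive
  λ: 23′ + 10″ = 23.16667′; 178 + 23.16667/60 = 178.386111
  hemisphere W, so the sign is −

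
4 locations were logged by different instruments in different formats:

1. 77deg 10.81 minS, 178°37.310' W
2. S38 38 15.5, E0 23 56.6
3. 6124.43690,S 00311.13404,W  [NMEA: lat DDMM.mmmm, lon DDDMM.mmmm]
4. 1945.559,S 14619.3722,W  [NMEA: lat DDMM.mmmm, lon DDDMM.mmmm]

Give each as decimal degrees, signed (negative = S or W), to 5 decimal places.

Point 1:
  φ: 10.81′ = 0.180167°; total 77.180167
  S ⇒ negate
  Longitude: 37.31′ = 0.621833°; total 178.621833
  hemisphere W, so the sign is −
Point 2:
  Lat: 38′ + 15.5″ = 38.25833′; 38 + 38.25833/60 = 38.637639
  hemisphere S, so the sign is −
  Longitude: 23′ + 56.6″ = 23.94333′; 0 + 23.94333/60 = 0.399056
  E → positive
Point 3:
  Latitude: degrees = first 2 digits = 61, minutes = 24.4369; 61 + 24.4369/60 = 61.407282
  S ⇒ negate
  Lon: degrees = first 3 digits = 3, minutes = 11.13404; 3 + 11.13404/60 = 3.185567
  W ⇒ negate
Point 4:
  φ: split at 2 digits → 19° and 45.559′; 19 + 45.559/60 = 19.759317
  hemisphere S, so the sign is −
  Longitude: degrees = first 3 digits = 146, minutes = 19.3722; 146 + 19.3722/60 = 146.322870
  W ⇒ negate

1. -77.18017, -178.62183
2. -38.63764, 0.39906
3. -61.40728, -3.18557
4. -19.75932, -146.32287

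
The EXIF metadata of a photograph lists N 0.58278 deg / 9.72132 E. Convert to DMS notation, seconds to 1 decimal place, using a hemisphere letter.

0°34′58.0″ N, 9°43′16.8″ E

φ: 0.582780° → 34.96680′; 0.96680 × 60 = 58.008″
λ: 0.721320° → 43.27920′; 0.27920 × 60 = 16.752″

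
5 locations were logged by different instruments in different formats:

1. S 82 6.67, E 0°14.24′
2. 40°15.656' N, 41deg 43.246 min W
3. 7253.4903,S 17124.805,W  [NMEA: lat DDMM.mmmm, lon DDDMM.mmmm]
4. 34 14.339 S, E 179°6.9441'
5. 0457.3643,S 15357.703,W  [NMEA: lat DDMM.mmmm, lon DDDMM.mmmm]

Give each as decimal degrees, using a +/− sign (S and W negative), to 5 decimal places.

1. -82.11117, 0.23733
2. 40.26093, -41.72077
3. -72.89151, -171.41342
4. -34.23898, 179.11574
5. -4.95607, -153.96172

Point 1:
  Latitude: 82 + 6.67/60 = 82.111167
  S ⇒ negate
  Lon: 0 + 14.24/60 = 0.237333
  E ⇒ keep positive
Point 2:
  φ: 40 + 15.656/60 = 40.260933
  N ⇒ keep positive
  Longitude: 43.246′ = 0.720767°; total 41.720767
  hemisphere W, so the sign is −
Point 3:
  Lat: split at 2 digits → 72° and 53.4903′; 72 + 53.4903/60 = 72.891505
  S ⇒ negate
  λ: degrees = first 3 digits = 171, minutes = 24.805; 171 + 24.805/60 = 171.413417
  hemisphere W, so the sign is −
Point 4:
  Lat: 14.339′ = 0.238983°; total 34.238983
  hemisphere S, so the sign is −
  Lon: 179 + 6.9441/60 = 179.115735
  E → positive
Point 5:
  φ: degrees = first 2 digits = 4, minutes = 57.3643; 4 + 57.3643/60 = 4.956072
  S → negative
  Lon: degrees = first 3 digits = 153, minutes = 57.703; 153 + 57.703/60 = 153.961717
  W ⇒ negate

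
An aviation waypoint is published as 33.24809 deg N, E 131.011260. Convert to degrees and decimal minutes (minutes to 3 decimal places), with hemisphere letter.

33° 14.885′ N, 131° 0.676′ E

φ: minutes = (33.248090 − 33) × 60 = 14.88540
Lon: fractional part 0.011260 → 0.67560 minutes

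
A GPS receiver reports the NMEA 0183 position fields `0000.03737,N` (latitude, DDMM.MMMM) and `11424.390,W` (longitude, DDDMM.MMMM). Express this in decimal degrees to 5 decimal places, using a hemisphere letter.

Latitude: degrees = first 2 digits = 0, minutes = 0.03737; 0 + 0.03737/60 = 0.000623
Longitude: degrees = first 3 digits = 114, minutes = 24.39; 114 + 24.39/60 = 114.406500

0.00062° N, 114.40650° W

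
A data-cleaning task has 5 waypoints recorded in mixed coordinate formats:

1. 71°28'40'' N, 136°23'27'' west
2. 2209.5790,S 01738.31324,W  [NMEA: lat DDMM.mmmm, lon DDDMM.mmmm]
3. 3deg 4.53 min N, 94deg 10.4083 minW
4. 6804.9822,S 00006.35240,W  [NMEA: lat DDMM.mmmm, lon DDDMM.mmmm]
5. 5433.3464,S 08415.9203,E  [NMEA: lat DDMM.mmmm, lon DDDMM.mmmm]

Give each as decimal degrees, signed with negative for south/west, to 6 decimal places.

Point 1:
  φ: 71° + 28/60 + 40/3600 = 71 + 0.466667 + 0.011111 = 71.4777778
  N → positive
  λ: 23′ + 27″ = 23.45000′; 136 + 23.45000/60 = 136.3908333
  W → negative
Point 2:
  φ: split at 2 digits → 22° and 9.579′; 22 + 9.579/60 = 22.1596500
  hemisphere S, so the sign is −
  Longitude: split at 3 digits → 017° and 38.31324′; 17 + 38.31324/60 = 17.6385540
  W ⇒ negate
Point 3:
  φ: 4.53′ = 0.075500°; total 3.0755000
  N ⇒ keep positive
  Longitude: 10.4083′ = 0.173472°; total 94.1734717
  W ⇒ negate
Point 4:
  φ: degrees = first 2 digits = 68, minutes = 4.9822; 68 + 4.9822/60 = 68.0830367
  S ⇒ negate
  Longitude: degrees = first 3 digits = 0, minutes = 6.3524; 0 + 6.3524/60 = 0.1058733
  W ⇒ negate
Point 5:
  Lat: split at 2 digits → 54° and 33.3464′; 54 + 33.3464/60 = 54.5557733
  S ⇒ negate
  Longitude: split at 3 digits → 084° and 15.9203′; 84 + 15.9203/60 = 84.2653383
  E ⇒ keep positive

1. 71.477778, -136.390833
2. -22.159650, -17.638554
3. 3.075500, -94.173472
4. -68.083037, -0.105873
5. -54.555773, 84.265338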